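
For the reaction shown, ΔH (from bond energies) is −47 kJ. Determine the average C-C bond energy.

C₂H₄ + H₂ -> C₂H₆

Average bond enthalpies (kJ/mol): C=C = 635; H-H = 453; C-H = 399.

Let D be the C-C bond energy.
Σ(broken) = 4×399 + 1×635 + 1×453 = 2684
Σ(formed) = 1×D + 6×399 = 2394 + D
ΔH = Σ(broken) − Σ(formed) = (2684) − (2394 + D) = +290 − D
Setting this equal to −47 kJ gives D = 337 kJ/mol.

D(C-C) ≈ 337 kJ/mol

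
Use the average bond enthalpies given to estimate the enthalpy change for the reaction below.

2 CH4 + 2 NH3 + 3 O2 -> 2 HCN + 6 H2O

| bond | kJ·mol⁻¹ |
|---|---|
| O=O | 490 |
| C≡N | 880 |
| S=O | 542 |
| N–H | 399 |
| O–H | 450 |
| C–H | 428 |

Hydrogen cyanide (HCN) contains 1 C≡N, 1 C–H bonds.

Bonds broken (reactants):
  C–H: 8 × 428 = 3424
  N–H: 6 × 399 = 2394
  O=O: 3 × 490 = 1470
  Σ(broken) = 7288 kJ
Bonds formed (products):
  C≡N: 2 × 880 = 1760
  C–H: 2 × 428 = 856
  O–H: 12 × 450 = 5400
  Σ(formed) = 8016 kJ
ΔH = Σ(broken) − Σ(formed) = 7288 − 8016 = −728 kJ

ΔH ≈ −728 kJ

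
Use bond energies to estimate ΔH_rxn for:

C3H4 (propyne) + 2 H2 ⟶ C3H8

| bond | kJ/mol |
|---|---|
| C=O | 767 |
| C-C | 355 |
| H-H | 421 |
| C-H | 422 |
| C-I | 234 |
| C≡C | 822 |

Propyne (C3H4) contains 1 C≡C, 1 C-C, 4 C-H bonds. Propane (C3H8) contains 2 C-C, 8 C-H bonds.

ΔH ≈ −379 kJ

Bonds broken (reactants):
  C≡C: 1 × 822 = 822
  C-C: 1 × 355 = 355
  C-H: 4 × 422 = 1688
  H-H: 2 × 421 = 842
  Σ(broken) = 3707 kJ
Bonds formed (products):
  C-C: 2 × 355 = 710
  C-H: 8 × 422 = 3376
  Σ(formed) = 4086 kJ
ΔH = Σ(broken) − Σ(formed) = 3707 − 4086 = −379 kJ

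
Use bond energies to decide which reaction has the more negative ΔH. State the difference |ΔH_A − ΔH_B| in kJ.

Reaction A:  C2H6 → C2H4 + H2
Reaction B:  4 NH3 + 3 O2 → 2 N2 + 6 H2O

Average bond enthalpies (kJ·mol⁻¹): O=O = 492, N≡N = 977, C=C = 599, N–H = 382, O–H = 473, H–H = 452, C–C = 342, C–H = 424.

Reaction A:
  Bonds broken (reactants):
    C–C: 1 × 342 = 342
    C–H: 6 × 424 = 2544
    Σ(broken) = 2886 kJ
  Bonds formed (products):
    C–H: 4 × 424 = 1696
    C=C: 1 × 599 = 599
    H–H: 1 × 452 = 452
    Σ(formed) = 2747 kJ
  ΔH_A = 2886 − 2747 = +139 kJ
Reaction B:
  Bonds broken (reactants):
    N–H: 12 × 382 = 4584
    O=O: 3 × 492 = 1476
    Σ(broken) = 6060 kJ
  Bonds formed (products):
    N≡N: 2 × 977 = 1954
    O–H: 12 × 473 = 5676
    Σ(formed) = 7630 kJ
  ΔH_B = 6060 − 7630 = −1570 kJ
ΔH_A − ΔH_B = +1709 kJ, so reaction B has the more negative ΔH; |ΔH_A − ΔH_B| = 1709 kJ.

Reaction B, by 1709 kJ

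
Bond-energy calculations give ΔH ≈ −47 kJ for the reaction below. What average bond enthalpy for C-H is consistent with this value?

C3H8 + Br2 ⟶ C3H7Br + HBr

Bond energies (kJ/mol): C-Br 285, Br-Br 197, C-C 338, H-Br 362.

D(C-H) ≈ 403 kJ/mol

Let D be the C-H bond energy.
Σ(broken) = 1×197 + 2×338 + 8×D = 873 + 8D
Σ(formed) = 1×285 + 2×338 + 7×D + 1×362 = 1323 + 7D
ΔH = Σ(broken) − Σ(formed) = (873 + 8D) − (1323 + 7D) = −450 + D
Setting this equal to −47 kJ gives D = 403 kJ/mol.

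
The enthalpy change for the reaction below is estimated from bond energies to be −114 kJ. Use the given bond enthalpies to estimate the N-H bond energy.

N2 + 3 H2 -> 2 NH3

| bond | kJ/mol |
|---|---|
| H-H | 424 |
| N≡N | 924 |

D(N-H) ≈ 385 kJ/mol

Let D be the N-H bond energy.
Σ(broken) = 3×424 + 1×924 = 2196
Σ(formed) = 6×D = 6D
ΔH = Σ(broken) − Σ(formed) = (2196) − (6D) = +2196 − 6D
Setting this equal to −114 kJ gives 6D = 2310, so D = 385 kJ/mol.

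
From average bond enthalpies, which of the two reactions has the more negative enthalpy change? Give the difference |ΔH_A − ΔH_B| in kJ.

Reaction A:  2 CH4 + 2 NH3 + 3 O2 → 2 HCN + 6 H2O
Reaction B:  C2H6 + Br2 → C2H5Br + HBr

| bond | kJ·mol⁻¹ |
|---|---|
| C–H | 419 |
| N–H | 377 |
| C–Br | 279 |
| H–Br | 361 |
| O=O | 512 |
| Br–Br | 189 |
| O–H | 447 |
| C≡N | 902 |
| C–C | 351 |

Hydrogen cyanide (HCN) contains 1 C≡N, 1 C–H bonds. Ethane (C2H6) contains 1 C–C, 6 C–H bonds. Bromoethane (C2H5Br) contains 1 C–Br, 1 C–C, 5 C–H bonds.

Reaction A:
  Bonds broken (reactants):
    C–H: 8 × 419 = 3352
    N–H: 6 × 377 = 2262
    O=O: 3 × 512 = 1536
    Σ(broken) = 7150 kJ
  Bonds formed (products):
    C≡N: 2 × 902 = 1804
    C–H: 2 × 419 = 838
    O–H: 12 × 447 = 5364
    Σ(formed) = 8006 kJ
  ΔH_A = 7150 − 8006 = −856 kJ
Reaction B:
  Bonds broken (reactants):
    Br–Br: 1 × 189 = 189
    C–C: 1 × 351 = 351
    C–H: 6 × 419 = 2514
    Σ(broken) = 3054 kJ
  Bonds formed (products):
    C–Br: 1 × 279 = 279
    C–C: 1 × 351 = 351
    C–H: 5 × 419 = 2095
    H–Br: 1 × 361 = 361
    Σ(formed) = 3086 kJ
  ΔH_B = 3054 − 3086 = −32 kJ
ΔH_A − ΔH_B = −824 kJ, so reaction A has the more negative ΔH; |ΔH_A − ΔH_B| = 824 kJ.

Reaction A, by 824 kJ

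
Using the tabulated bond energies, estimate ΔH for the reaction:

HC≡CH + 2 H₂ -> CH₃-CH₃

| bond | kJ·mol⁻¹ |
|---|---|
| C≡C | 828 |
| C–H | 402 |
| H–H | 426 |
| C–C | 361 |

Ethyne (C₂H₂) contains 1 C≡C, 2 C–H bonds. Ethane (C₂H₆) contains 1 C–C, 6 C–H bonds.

ΔH ≈ −289 kJ

Bonds broken (reactants):
  C≡C: 1 × 828 = 828
  C–H: 2 × 402 = 804
  H–H: 2 × 426 = 852
  Σ(broken) = 2484 kJ
Bonds formed (products):
  C–C: 1 × 361 = 361
  C–H: 6 × 402 = 2412
  Σ(formed) = 2773 kJ
ΔH = Σ(broken) − Σ(formed) = 2484 − 2773 = −289 kJ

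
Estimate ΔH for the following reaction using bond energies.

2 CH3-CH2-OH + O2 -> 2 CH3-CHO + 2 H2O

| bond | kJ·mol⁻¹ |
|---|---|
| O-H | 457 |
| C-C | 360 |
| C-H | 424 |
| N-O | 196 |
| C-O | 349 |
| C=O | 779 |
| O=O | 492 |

ΔH ≈ −434 kJ

Bonds broken (reactants):
  C-C: 2 × 360 = 720
  C-H: 10 × 424 = 4240
  C-O: 2 × 349 = 698
  O-H: 2 × 457 = 914
  O=O: 1 × 492 = 492
  Σ(broken) = 7064 kJ
Bonds formed (products):
  C-C: 2 × 360 = 720
  C-H: 8 × 424 = 3392
  C=O: 2 × 779 = 1558
  O-H: 4 × 457 = 1828
  Σ(formed) = 7498 kJ
ΔH = Σ(broken) − Σ(formed) = 7064 − 7498 = −434 kJ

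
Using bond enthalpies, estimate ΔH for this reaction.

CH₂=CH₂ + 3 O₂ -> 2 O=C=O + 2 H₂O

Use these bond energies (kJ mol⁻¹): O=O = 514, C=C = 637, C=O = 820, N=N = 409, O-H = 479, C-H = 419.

ΔH ≈ −1341 kJ

Bonds broken (reactants):
  C-H: 4 × 419 = 1676
  C=C: 1 × 637 = 637
  O=O: 3 × 514 = 1542
  Σ(broken) = 3855 kJ
Bonds formed (products):
  C=O: 4 × 820 = 3280
  O-H: 4 × 479 = 1916
  Σ(formed) = 5196 kJ
ΔH = Σ(broken) − Σ(formed) = 3855 − 5196 = −1341 kJ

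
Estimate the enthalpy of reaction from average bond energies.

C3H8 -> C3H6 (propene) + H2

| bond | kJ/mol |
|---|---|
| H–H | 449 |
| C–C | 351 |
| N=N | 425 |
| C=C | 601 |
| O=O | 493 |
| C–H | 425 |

Bonds broken (reactants):
  C–C: 2 × 351 = 702
  C–H: 8 × 425 = 3400
  Σ(broken) = 4102 kJ
Bonds formed (products):
  C–C: 1 × 351 = 351
  C–H: 6 × 425 = 2550
  C=C: 1 × 601 = 601
  H–H: 1 × 449 = 449
  Σ(formed) = 3951 kJ
ΔH = Σ(broken) − Σ(formed) = 4102 − 3951 = +151 kJ

ΔH ≈ +151 kJ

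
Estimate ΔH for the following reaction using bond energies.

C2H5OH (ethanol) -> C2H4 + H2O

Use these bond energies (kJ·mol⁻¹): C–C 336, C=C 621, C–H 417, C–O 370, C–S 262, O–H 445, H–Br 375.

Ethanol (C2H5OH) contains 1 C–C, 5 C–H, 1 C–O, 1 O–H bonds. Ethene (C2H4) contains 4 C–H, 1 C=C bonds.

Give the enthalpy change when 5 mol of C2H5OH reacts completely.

ΔH = +285 kJ

Bonds broken (reactants):
  C–C: 1 × 336 = 336
  C–H: 5 × 417 = 2085
  C–O: 1 × 370 = 370
  O–H: 1 × 445 = 445
  Σ(broken) = 3236 kJ
Bonds formed (products):
  C–H: 4 × 417 = 1668
  C=C: 1 × 621 = 621
  O–H: 2 × 445 = 890
  Σ(formed) = 3179 kJ
ΔH = Σ(broken) − Σ(formed) = 3236 − 3179 = +57 kJ
For 5× the reaction as written: 5 × (+57) = +285 kJ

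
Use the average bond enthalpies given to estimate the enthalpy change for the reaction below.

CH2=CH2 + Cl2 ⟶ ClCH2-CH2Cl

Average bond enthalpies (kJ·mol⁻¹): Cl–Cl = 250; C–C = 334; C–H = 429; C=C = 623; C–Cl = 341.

ΔH ≈ −143 kJ

Bonds broken (reactants):
  C–H: 4 × 429 = 1716
  C=C: 1 × 623 = 623
  Cl–Cl: 1 × 250 = 250
  Σ(broken) = 2589 kJ
Bonds formed (products):
  C–C: 1 × 334 = 334
  C–Cl: 2 × 341 = 682
  C–H: 4 × 429 = 1716
  Σ(formed) = 2732 kJ
ΔH = Σ(broken) − Σ(formed) = 2589 − 2732 = −143 kJ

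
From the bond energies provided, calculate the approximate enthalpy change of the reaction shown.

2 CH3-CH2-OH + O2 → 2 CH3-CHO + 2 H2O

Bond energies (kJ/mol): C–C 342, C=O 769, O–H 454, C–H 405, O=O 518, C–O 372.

Bonds broken (reactants):
  C–C: 2 × 342 = 684
  C–H: 10 × 405 = 4050
  C–O: 2 × 372 = 744
  O–H: 2 × 454 = 908
  O=O: 1 × 518 = 518
  Σ(broken) = 6904 kJ
Bonds formed (products):
  C–C: 2 × 342 = 684
  C–H: 8 × 405 = 3240
  C=O: 2 × 769 = 1538
  O–H: 4 × 454 = 1816
  Σ(formed) = 7278 kJ
ΔH = Σ(broken) − Σ(formed) = 6904 − 7278 = −374 kJ

ΔH ≈ −374 kJ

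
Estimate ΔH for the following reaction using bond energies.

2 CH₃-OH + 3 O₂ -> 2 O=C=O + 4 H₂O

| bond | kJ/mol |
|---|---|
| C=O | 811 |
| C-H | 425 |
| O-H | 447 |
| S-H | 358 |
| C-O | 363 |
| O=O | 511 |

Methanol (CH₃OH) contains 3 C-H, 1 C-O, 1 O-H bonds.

Bonds broken (reactants):
  C-H: 6 × 425 = 2550
  C-O: 2 × 363 = 726
  O-H: 2 × 447 = 894
  O=O: 3 × 511 = 1533
  Σ(broken) = 5703 kJ
Bonds formed (products):
  C=O: 4 × 811 = 3244
  O-H: 8 × 447 = 3576
  Σ(formed) = 6820 kJ
ΔH = Σ(broken) − Σ(formed) = 5703 − 6820 = −1117 kJ

ΔH ≈ −1117 kJ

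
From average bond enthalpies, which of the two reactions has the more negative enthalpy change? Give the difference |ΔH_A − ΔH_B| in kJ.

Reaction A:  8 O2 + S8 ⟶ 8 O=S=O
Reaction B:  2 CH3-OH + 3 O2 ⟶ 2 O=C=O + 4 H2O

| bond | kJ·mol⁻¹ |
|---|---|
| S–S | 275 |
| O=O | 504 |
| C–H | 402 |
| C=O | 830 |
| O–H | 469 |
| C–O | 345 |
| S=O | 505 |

Reaction A, by 328 kJ

Reaction A:
  Bonds broken (reactants):
    O=O: 8 × 504 = 4032
    S–S: 8 × 275 = 2200
    Σ(broken) = 6232 kJ
  Bonds formed (products):
    S=O: 16 × 505 = 8080
    Σ(formed) = 8080 kJ
  ΔH_A = 6232 − 8080 = −1848 kJ
Reaction B:
  Bonds broken (reactants):
    C–H: 6 × 402 = 2412
    C–O: 2 × 345 = 690
    O–H: 2 × 469 = 938
    O=O: 3 × 504 = 1512
    Σ(broken) = 5552 kJ
  Bonds formed (products):
    C=O: 4 × 830 = 3320
    O–H: 8 × 469 = 3752
    Σ(formed) = 7072 kJ
  ΔH_B = 5552 − 7072 = −1520 kJ
ΔH_A − ΔH_B = −328 kJ, so reaction A has the more negative ΔH; |ΔH_A − ΔH_B| = 328 kJ.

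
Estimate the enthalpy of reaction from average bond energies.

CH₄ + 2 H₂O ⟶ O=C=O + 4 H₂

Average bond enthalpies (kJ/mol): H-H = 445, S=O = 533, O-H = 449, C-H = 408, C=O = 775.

ΔH ≈ +98 kJ

Bonds broken (reactants):
  C-H: 4 × 408 = 1632
  O-H: 4 × 449 = 1796
  Σ(broken) = 3428 kJ
Bonds formed (products):
  C=O: 2 × 775 = 1550
  H-H: 4 × 445 = 1780
  Σ(formed) = 3330 kJ
ΔH = Σ(broken) − Σ(formed) = 3428 − 3330 = +98 kJ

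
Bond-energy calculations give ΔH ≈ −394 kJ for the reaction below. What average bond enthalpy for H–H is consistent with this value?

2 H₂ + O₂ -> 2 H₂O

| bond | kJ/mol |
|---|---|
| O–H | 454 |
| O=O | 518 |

D(H–H) ≈ 452 kJ/mol

Let D be the H–H bond energy.
Σ(broken) = 2×D + 1×518 = 518 + 2D
Σ(formed) = 4×454 = 1816
ΔH = Σ(broken) − Σ(formed) = (518 + 2D) − (1816) = −1298 + 2D
Setting this equal to −394 kJ gives 2D = 904, so D = 452 kJ/mol.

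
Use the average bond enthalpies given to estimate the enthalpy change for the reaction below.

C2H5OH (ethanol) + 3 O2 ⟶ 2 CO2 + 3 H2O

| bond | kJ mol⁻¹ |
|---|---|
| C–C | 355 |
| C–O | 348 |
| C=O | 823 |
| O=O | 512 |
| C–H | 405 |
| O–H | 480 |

Bonds broken (reactants):
  C–C: 1 × 355 = 355
  C–H: 5 × 405 = 2025
  C–O: 1 × 348 = 348
  O–H: 1 × 480 = 480
  O=O: 3 × 512 = 1536
  Σ(broken) = 4744 kJ
Bonds formed (products):
  C=O: 4 × 823 = 3292
  O–H: 6 × 480 = 2880
  Σ(formed) = 6172 kJ
ΔH = Σ(broken) − Σ(formed) = 4744 − 6172 = −1428 kJ

ΔH ≈ −1428 kJ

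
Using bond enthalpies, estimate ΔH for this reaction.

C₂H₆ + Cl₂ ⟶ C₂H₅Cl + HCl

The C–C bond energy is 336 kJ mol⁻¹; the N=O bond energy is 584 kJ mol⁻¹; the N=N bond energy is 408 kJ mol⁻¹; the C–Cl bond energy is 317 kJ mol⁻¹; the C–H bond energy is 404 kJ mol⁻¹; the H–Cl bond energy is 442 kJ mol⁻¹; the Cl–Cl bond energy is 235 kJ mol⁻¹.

Bonds broken (reactants):
  C–C: 1 × 336 = 336
  C–H: 6 × 404 = 2424
  Cl–Cl: 1 × 235 = 235
  Σ(broken) = 2995 kJ
Bonds formed (products):
  C–C: 1 × 336 = 336
  C–Cl: 1 × 317 = 317
  C–H: 5 × 404 = 2020
  H–Cl: 1 × 442 = 442
  Σ(formed) = 3115 kJ
ΔH = Σ(broken) − Σ(formed) = 2995 − 3115 = −120 kJ

ΔH ≈ −120 kJ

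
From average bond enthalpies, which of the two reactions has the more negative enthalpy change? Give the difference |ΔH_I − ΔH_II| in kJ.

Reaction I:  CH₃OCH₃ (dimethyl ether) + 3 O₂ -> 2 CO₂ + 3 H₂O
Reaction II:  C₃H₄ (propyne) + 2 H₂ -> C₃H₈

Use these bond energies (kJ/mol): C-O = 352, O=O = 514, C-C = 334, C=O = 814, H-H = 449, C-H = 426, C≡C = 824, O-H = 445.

Reaction I, by 808 kJ

Reaction I:
  Bonds broken (reactants):
    C-H: 6 × 426 = 2556
    C-O: 2 × 352 = 704
    O=O: 3 × 514 = 1542
    Σ(broken) = 4802 kJ
  Bonds formed (products):
    C=O: 4 × 814 = 3256
    O-H: 6 × 445 = 2670
    Σ(formed) = 5926 kJ
  ΔH_I = 4802 − 5926 = −1124 kJ
Reaction II:
  Bonds broken (reactants):
    C≡C: 1 × 824 = 824
    C-C: 1 × 334 = 334
    C-H: 4 × 426 = 1704
    H-H: 2 × 449 = 898
    Σ(broken) = 3760 kJ
  Bonds formed (products):
    C-C: 2 × 334 = 668
    C-H: 8 × 426 = 3408
    Σ(formed) = 4076 kJ
  ΔH_II = 3760 − 4076 = −316 kJ
ΔH_I − ΔH_II = −808 kJ, so reaction I has the more negative ΔH; |ΔH_I − ΔH_II| = 808 kJ.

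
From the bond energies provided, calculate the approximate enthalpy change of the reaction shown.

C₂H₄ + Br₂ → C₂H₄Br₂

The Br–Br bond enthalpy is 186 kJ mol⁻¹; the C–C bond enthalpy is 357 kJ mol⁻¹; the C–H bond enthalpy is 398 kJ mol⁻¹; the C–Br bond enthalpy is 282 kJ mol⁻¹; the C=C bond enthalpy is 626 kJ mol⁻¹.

Bonds broken (reactants):
  Br–Br: 1 × 186 = 186
  C–H: 4 × 398 = 1592
  C=C: 1 × 626 = 626
  Σ(broken) = 2404 kJ
Bonds formed (products):
  C–Br: 2 × 282 = 564
  C–C: 1 × 357 = 357
  C–H: 4 × 398 = 1592
  Σ(formed) = 2513 kJ
ΔH = Σ(broken) − Σ(formed) = 2404 − 2513 = −109 kJ

ΔH ≈ −109 kJ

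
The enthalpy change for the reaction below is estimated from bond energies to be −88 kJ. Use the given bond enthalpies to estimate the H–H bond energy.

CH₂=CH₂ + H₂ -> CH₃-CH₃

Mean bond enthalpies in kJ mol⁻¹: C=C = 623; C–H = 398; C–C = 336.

Let D be the H–H bond energy.
Σ(broken) = 4×398 + 1×623 + 1×D = 2215 + D
Σ(formed) = 1×336 + 6×398 = 2724
ΔH = Σ(broken) − Σ(formed) = (2215 + D) − (2724) = −509 + D
Setting this equal to −88 kJ gives D = 421 kJ/mol.

D(H–H) ≈ 421 kJ/mol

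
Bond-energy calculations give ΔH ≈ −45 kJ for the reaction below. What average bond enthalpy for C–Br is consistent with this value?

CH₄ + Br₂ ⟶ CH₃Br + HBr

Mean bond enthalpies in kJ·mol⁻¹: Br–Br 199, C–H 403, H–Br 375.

D(C–Br) ≈ 272 kJ/mol

Let D be the C–Br bond energy.
Σ(broken) = 1×199 + 4×403 = 1811
Σ(formed) = 1×D + 3×403 + 1×375 = 1584 + D
ΔH = Σ(broken) − Σ(formed) = (1811) − (1584 + D) = +227 − D
Setting this equal to −45 kJ gives D = 272 kJ/mol.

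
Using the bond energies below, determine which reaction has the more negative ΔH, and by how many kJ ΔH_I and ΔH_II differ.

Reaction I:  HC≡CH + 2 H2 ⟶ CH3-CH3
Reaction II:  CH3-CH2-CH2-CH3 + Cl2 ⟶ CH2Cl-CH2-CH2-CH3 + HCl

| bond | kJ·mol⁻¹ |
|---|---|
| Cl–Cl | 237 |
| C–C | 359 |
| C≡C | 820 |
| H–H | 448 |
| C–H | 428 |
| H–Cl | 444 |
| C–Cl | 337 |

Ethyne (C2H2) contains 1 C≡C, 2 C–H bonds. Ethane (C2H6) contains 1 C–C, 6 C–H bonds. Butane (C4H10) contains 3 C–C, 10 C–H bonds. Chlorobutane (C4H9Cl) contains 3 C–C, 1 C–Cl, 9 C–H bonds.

Reaction I:
  Bonds broken (reactants):
    C≡C: 1 × 820 = 820
    C–H: 2 × 428 = 856
    H–H: 2 × 448 = 896
    Σ(broken) = 2572 kJ
  Bonds formed (products):
    C–C: 1 × 359 = 359
    C–H: 6 × 428 = 2568
    Σ(formed) = 2927 kJ
  ΔH_I = 2572 − 2927 = −355 kJ
Reaction II:
  Bonds broken (reactants):
    C–C: 3 × 359 = 1077
    C–H: 10 × 428 = 4280
    Cl–Cl: 1 × 237 = 237
    Σ(broken) = 5594 kJ
  Bonds formed (products):
    C–C: 3 × 359 = 1077
    C–Cl: 1 × 337 = 337
    C–H: 9 × 428 = 3852
    H–Cl: 1 × 444 = 444
    Σ(formed) = 5710 kJ
  ΔH_II = 5594 − 5710 = −116 kJ
ΔH_I − ΔH_II = −239 kJ, so reaction I has the more negative ΔH; |ΔH_I − ΔH_II| = 239 kJ.

Reaction I, by 239 kJ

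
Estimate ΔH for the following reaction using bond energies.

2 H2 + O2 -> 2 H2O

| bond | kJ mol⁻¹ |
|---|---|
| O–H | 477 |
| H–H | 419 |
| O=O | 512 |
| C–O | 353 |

Bonds broken (reactants):
  H–H: 2 × 419 = 838
  O=O: 1 × 512 = 512
  Σ(broken) = 1350 kJ
Bonds formed (products):
  O–H: 4 × 477 = 1908
  Σ(formed) = 1908 kJ
ΔH = Σ(broken) − Σ(formed) = 1350 − 1908 = −558 kJ

ΔH ≈ −558 kJ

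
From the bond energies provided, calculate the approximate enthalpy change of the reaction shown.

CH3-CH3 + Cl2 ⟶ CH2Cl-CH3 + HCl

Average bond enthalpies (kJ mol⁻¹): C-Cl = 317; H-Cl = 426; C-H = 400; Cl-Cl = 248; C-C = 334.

ΔH ≈ −95 kJ

Bonds broken (reactants):
  C-C: 1 × 334 = 334
  C-H: 6 × 400 = 2400
  Cl-Cl: 1 × 248 = 248
  Σ(broken) = 2982 kJ
Bonds formed (products):
  C-C: 1 × 334 = 334
  C-Cl: 1 × 317 = 317
  C-H: 5 × 400 = 2000
  H-Cl: 1 × 426 = 426
  Σ(formed) = 3077 kJ
ΔH = Σ(broken) − Σ(formed) = 2982 − 3077 = −95 kJ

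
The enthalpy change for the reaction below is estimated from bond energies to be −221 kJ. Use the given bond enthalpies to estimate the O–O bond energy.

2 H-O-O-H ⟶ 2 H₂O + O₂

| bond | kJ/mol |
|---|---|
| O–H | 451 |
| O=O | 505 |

D(O–O) ≈ 142 kJ/mol

Let D be the O–O bond energy.
Σ(broken) = 4×451 + 2×D = 1804 + 2D
Σ(formed) = 4×451 + 1×505 = 2309
ΔH = Σ(broken) − Σ(formed) = (1804 + 2D) − (2309) = −505 + 2D
Setting this equal to −221 kJ gives 2D = 284, so D = 142 kJ/mol.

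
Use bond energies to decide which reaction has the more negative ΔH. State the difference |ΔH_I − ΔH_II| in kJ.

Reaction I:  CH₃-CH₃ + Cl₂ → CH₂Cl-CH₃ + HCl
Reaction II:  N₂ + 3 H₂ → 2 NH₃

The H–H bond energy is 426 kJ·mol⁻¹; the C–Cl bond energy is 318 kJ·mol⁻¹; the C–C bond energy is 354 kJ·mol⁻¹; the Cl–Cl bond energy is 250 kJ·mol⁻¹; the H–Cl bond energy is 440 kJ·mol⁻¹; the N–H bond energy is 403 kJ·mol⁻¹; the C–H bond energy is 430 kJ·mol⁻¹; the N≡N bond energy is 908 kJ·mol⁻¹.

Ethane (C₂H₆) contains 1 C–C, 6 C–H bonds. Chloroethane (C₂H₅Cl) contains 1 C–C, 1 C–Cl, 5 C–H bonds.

Reaction II, by 154 kJ

Reaction I:
  Bonds broken (reactants):
    C–C: 1 × 354 = 354
    C–H: 6 × 430 = 2580
    Cl–Cl: 1 × 250 = 250
    Σ(broken) = 3184 kJ
  Bonds formed (products):
    C–C: 1 × 354 = 354
    C–Cl: 1 × 318 = 318
    C–H: 5 × 430 = 2150
    H–Cl: 1 × 440 = 440
    Σ(formed) = 3262 kJ
  ΔH_I = 3184 − 3262 = −78 kJ
Reaction II:
  Bonds broken (reactants):
    H–H: 3 × 426 = 1278
    N≡N: 1 × 908 = 908
    Σ(broken) = 2186 kJ
  Bonds formed (products):
    N–H: 6 × 403 = 2418
    Σ(formed) = 2418 kJ
  ΔH_II = 2186 − 2418 = −232 kJ
ΔH_I − ΔH_II = +154 kJ, so reaction II has the more negative ΔH; |ΔH_I − ΔH_II| = 154 kJ.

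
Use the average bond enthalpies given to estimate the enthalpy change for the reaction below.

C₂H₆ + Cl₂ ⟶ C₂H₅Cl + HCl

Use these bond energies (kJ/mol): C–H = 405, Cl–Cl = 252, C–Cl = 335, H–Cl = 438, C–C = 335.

ΔH ≈ −116 kJ

Bonds broken (reactants):
  C–C: 1 × 335 = 335
  C–H: 6 × 405 = 2430
  Cl–Cl: 1 × 252 = 252
  Σ(broken) = 3017 kJ
Bonds formed (products):
  C–C: 1 × 335 = 335
  C–Cl: 1 × 335 = 335
  C–H: 5 × 405 = 2025
  H–Cl: 1 × 438 = 438
  Σ(formed) = 3133 kJ
ΔH = Σ(broken) − Σ(formed) = 3017 − 3133 = −116 kJ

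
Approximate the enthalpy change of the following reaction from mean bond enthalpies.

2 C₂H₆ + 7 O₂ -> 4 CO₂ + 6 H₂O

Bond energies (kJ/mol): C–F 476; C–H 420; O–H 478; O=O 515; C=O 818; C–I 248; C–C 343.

ΔH ≈ −2949 kJ

Bonds broken (reactants):
  C–C: 2 × 343 = 686
  C–H: 12 × 420 = 5040
  O=O: 7 × 515 = 3605
  Σ(broken) = 9331 kJ
Bonds formed (products):
  C=O: 8 × 818 = 6544
  O–H: 12 × 478 = 5736
  Σ(formed) = 12280 kJ
ΔH = Σ(broken) − Σ(formed) = 9331 − 12280 = −2949 kJ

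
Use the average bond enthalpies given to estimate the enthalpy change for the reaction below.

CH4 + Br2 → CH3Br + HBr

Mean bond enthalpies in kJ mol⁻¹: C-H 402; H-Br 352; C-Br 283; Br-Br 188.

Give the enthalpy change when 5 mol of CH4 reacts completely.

Bonds broken (reactants):
  Br-Br: 1 × 188 = 188
  C-H: 4 × 402 = 1608
  Σ(broken) = 1796 kJ
Bonds formed (products):
  C-Br: 1 × 283 = 283
  C-H: 3 × 402 = 1206
  H-Br: 1 × 352 = 352
  Σ(formed) = 1841 kJ
ΔH = Σ(broken) − Σ(formed) = 1796 − 1841 = −45 kJ
For 5× the reaction as written: 5 × (−45) = −225 kJ

ΔH = −225 kJ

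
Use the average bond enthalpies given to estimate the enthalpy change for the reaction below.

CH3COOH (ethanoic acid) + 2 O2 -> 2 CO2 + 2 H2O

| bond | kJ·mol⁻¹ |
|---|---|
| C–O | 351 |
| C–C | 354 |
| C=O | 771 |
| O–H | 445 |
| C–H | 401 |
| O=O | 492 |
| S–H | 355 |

Bonds broken (reactants):
  C–C: 1 × 354 = 354
  C–H: 3 × 401 = 1203
  C–O: 1 × 351 = 351
  C=O: 1 × 771 = 771
  O–H: 1 × 445 = 445
  O=O: 2 × 492 = 984
  Σ(broken) = 4108 kJ
Bonds formed (products):
  C=O: 4 × 771 = 3084
  O–H: 4 × 445 = 1780
  Σ(formed) = 4864 kJ
ΔH = Σ(broken) − Σ(formed) = 4108 − 4864 = −756 kJ

ΔH ≈ −756 kJ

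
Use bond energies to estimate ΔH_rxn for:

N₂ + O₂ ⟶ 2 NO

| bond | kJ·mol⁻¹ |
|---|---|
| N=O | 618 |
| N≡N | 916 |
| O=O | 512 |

Bonds broken (reactants):
  N≡N: 1 × 916 = 916
  O=O: 1 × 512 = 512
  Σ(broken) = 1428 kJ
Bonds formed (products):
  N=O: 2 × 618 = 1236
  Σ(formed) = 1236 kJ
ΔH = Σ(broken) − Σ(formed) = 1428 − 1236 = +192 kJ

ΔH ≈ +192 kJ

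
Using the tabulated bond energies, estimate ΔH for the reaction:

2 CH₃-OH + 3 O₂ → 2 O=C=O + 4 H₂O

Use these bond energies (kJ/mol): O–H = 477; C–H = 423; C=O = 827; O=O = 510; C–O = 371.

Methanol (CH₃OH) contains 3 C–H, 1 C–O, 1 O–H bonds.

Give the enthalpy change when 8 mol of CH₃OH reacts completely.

Bonds broken (reactants):
  C–H: 6 × 423 = 2538
  C–O: 2 × 371 = 742
  O–H: 2 × 477 = 954
  O=O: 3 × 510 = 1530
  Σ(broken) = 5764 kJ
Bonds formed (products):
  C=O: 4 × 827 = 3308
  O–H: 8 × 477 = 3816
  Σ(formed) = 7124 kJ
ΔH = Σ(broken) − Σ(formed) = 5764 − 7124 = −1360 kJ
For 4× the reaction as written: 4 × (−1360) = −5440 kJ

ΔH = −5440 kJ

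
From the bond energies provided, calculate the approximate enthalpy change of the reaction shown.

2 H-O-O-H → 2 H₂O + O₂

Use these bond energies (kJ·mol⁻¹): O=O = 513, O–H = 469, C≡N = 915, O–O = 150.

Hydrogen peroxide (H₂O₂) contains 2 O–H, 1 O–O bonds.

Bonds broken (reactants):
  O–H: 4 × 469 = 1876
  O–O: 2 × 150 = 300
  Σ(broken) = 2176 kJ
Bonds formed (products):
  O–H: 4 × 469 = 1876
  O=O: 1 × 513 = 513
  Σ(formed) = 2389 kJ
ΔH = Σ(broken) − Σ(formed) = 2176 − 2389 = −213 kJ

ΔH ≈ −213 kJ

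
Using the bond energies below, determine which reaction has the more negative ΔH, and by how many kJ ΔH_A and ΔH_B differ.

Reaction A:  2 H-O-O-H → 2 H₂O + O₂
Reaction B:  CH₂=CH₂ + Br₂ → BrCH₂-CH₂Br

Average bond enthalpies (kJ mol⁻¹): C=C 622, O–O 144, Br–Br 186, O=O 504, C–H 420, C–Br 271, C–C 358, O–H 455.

Reaction A, by 124 kJ

Reaction A:
  Bonds broken (reactants):
    O–H: 4 × 455 = 1820
    O–O: 2 × 144 = 288
    Σ(broken) = 2108 kJ
  Bonds formed (products):
    O–H: 4 × 455 = 1820
    O=O: 1 × 504 = 504
    Σ(formed) = 2324 kJ
  ΔH_A = 2108 − 2324 = −216 kJ
Reaction B:
  Bonds broken (reactants):
    Br–Br: 1 × 186 = 186
    C–H: 4 × 420 = 1680
    C=C: 1 × 622 = 622
    Σ(broken) = 2488 kJ
  Bonds formed (products):
    C–Br: 2 × 271 = 542
    C–C: 1 × 358 = 358
    C–H: 4 × 420 = 1680
    Σ(formed) = 2580 kJ
  ΔH_B = 2488 − 2580 = −92 kJ
ΔH_A − ΔH_B = −124 kJ, so reaction A has the more negative ΔH; |ΔH_A − ΔH_B| = 124 kJ.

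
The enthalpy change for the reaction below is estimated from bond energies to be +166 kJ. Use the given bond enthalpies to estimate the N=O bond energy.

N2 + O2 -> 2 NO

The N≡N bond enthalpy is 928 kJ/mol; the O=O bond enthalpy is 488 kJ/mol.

D(N=O) ≈ 625 kJ/mol

Let D be the N=O bond energy.
Σ(broken) = 1×928 + 1×488 = 1416
Σ(formed) = 2×D = 2D
ΔH = Σ(broken) − Σ(formed) = (1416) − (2D) = +1416 − 2D
Setting this equal to +166 kJ gives 2D = 1250, so D = 625 kJ/mol.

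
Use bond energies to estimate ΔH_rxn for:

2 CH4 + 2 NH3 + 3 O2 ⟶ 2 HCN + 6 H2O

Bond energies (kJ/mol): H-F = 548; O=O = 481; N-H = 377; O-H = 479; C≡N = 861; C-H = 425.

Bonds broken (reactants):
  C-H: 8 × 425 = 3400
  N-H: 6 × 377 = 2262
  O=O: 3 × 481 = 1443
  Σ(broken) = 7105 kJ
Bonds formed (products):
  C≡N: 2 × 861 = 1722
  C-H: 2 × 425 = 850
  O-H: 12 × 479 = 5748
  Σ(formed) = 8320 kJ
ΔH = Σ(broken) − Σ(formed) = 7105 − 8320 = −1215 kJ

ΔH ≈ −1215 kJ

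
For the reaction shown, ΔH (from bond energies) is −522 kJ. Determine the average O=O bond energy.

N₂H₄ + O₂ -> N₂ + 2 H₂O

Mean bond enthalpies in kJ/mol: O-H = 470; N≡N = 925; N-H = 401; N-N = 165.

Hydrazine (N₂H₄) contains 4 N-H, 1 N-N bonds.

Let D be the O=O bond energy.
Σ(broken) = 4×401 + 1×165 + 1×D = 1769 + D
Σ(formed) = 1×925 + 4×470 = 2805
ΔH = Σ(broken) − Σ(formed) = (1769 + D) − (2805) = −1036 + D
Setting this equal to −522 kJ gives D = 514 kJ/mol.

D(O=O) ≈ 514 kJ/mol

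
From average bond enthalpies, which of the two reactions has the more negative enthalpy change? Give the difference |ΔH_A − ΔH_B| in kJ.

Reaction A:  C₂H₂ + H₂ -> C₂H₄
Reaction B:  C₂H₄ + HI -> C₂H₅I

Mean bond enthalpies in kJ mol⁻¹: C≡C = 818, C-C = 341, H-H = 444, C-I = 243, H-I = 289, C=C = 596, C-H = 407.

Reaction A:
  Bonds broken (reactants):
    C≡C: 1 × 818 = 818
    C-H: 2 × 407 = 814
    H-H: 1 × 444 = 444
    Σ(broken) = 2076 kJ
  Bonds formed (products):
    C-H: 4 × 407 = 1628
    C=C: 1 × 596 = 596
    Σ(formed) = 2224 kJ
  ΔH_A = 2076 − 2224 = −148 kJ
Reaction B:
  Bonds broken (reactants):
    C-H: 4 × 407 = 1628
    C=C: 1 × 596 = 596
    H-I: 1 × 289 = 289
    Σ(broken) = 2513 kJ
  Bonds formed (products):
    C-C: 1 × 341 = 341
    C-H: 5 × 407 = 2035
    C-I: 1 × 243 = 243
    Σ(formed) = 2619 kJ
  ΔH_B = 2513 − 2619 = −106 kJ
ΔH_A − ΔH_B = −42 kJ, so reaction A has the more negative ΔH; |ΔH_A − ΔH_B| = 42 kJ.

Reaction A, by 42 kJ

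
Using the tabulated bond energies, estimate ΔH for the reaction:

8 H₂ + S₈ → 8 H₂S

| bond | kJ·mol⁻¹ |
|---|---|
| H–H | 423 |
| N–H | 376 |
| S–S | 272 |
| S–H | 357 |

ΔH ≈ −152 kJ

Bonds broken (reactants):
  H–H: 8 × 423 = 3384
  S–S: 8 × 272 = 2176
  Σ(broken) = 5560 kJ
Bonds formed (products):
  S–H: 16 × 357 = 5712
  Σ(formed) = 5712 kJ
ΔH = Σ(broken) − Σ(formed) = 5560 − 5712 = −152 kJ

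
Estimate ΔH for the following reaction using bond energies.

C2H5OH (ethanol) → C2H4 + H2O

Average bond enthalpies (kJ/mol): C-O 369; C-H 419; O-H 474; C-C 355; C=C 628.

Bonds broken (reactants):
  C-C: 1 × 355 = 355
  C-H: 5 × 419 = 2095
  C-O: 1 × 369 = 369
  O-H: 1 × 474 = 474
  Σ(broken) = 3293 kJ
Bonds formed (products):
  C-H: 4 × 419 = 1676
  C=C: 1 × 628 = 628
  O-H: 2 × 474 = 948
  Σ(formed) = 3252 kJ
ΔH = Σ(broken) − Σ(formed) = 3293 − 3252 = +41 kJ

ΔH ≈ +41 kJ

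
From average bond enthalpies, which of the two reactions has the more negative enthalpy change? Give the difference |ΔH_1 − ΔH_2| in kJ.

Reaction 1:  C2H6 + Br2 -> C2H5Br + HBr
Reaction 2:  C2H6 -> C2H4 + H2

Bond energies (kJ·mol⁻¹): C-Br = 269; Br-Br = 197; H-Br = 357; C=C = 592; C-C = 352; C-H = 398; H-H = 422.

Reaction 1:
  Bonds broken (reactants):
    Br-Br: 1 × 197 = 197
    C-C: 1 × 352 = 352
    C-H: 6 × 398 = 2388
    Σ(broken) = 2937 kJ
  Bonds formed (products):
    C-Br: 1 × 269 = 269
    C-C: 1 × 352 = 352
    C-H: 5 × 398 = 1990
    H-Br: 1 × 357 = 357
    Σ(formed) = 2968 kJ
  ΔH_1 = 2937 − 2968 = −31 kJ
Reaction 2:
  Bonds broken (reactants):
    C-C: 1 × 352 = 352
    C-H: 6 × 398 = 2388
    Σ(broken) = 2740 kJ
  Bonds formed (products):
    C-H: 4 × 398 = 1592
    C=C: 1 × 592 = 592
    H-H: 1 × 422 = 422
    Σ(formed) = 2606 kJ
  ΔH_2 = 2740 − 2606 = +134 kJ
ΔH_1 − ΔH_2 = −165 kJ, so reaction 1 has the more negative ΔH; |ΔH_1 − ΔH_2| = 165 kJ.

Reaction 1, by 165 kJ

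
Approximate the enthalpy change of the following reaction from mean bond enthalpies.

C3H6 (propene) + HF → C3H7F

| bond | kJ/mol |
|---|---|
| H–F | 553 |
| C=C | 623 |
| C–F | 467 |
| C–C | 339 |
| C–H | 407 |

Bonds broken (reactants):
  C–C: 1 × 339 = 339
  C–H: 6 × 407 = 2442
  C=C: 1 × 623 = 623
  H–F: 1 × 553 = 553
  Σ(broken) = 3957 kJ
Bonds formed (products):
  C–C: 2 × 339 = 678
  C–F: 1 × 467 = 467
  C–H: 7 × 407 = 2849
  Σ(formed) = 3994 kJ
ΔH = Σ(broken) − Σ(formed) = 3957 − 3994 = −37 kJ

ΔH ≈ −37 kJ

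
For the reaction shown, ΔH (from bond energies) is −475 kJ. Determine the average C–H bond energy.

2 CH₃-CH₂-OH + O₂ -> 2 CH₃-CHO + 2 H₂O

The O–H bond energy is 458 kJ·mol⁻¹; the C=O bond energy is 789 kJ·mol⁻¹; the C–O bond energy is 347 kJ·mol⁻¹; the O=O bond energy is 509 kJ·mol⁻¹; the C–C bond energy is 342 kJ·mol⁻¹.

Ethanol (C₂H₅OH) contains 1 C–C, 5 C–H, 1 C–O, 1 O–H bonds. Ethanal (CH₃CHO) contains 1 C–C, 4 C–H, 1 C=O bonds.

D(C–H) ≈ 408 kJ/mol

Let D be the C–H bond energy.
Σ(broken) = 2×342 + 10×D + 2×347 + 2×458 + 1×509 = 2803 + 10D
Σ(formed) = 2×342 + 8×D + 2×789 + 4×458 = 4094 + 8D
ΔH = Σ(broken) − Σ(formed) = (2803 + 10D) − (4094 + 8D) = −1291 + 2D
Setting this equal to −475 kJ gives 2D = 816, so D = 408 kJ/mol.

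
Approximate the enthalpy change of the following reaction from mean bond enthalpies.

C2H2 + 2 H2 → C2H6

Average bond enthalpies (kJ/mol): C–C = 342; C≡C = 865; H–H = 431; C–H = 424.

Bonds broken (reactants):
  C≡C: 1 × 865 = 865
  C–H: 2 × 424 = 848
  H–H: 2 × 431 = 862
  Σ(broken) = 2575 kJ
Bonds formed (products):
  C–C: 1 × 342 = 342
  C–H: 6 × 424 = 2544
  Σ(formed) = 2886 kJ
ΔH = Σ(broken) − Σ(formed) = 2575 − 2886 = −311 kJ

ΔH ≈ −311 kJ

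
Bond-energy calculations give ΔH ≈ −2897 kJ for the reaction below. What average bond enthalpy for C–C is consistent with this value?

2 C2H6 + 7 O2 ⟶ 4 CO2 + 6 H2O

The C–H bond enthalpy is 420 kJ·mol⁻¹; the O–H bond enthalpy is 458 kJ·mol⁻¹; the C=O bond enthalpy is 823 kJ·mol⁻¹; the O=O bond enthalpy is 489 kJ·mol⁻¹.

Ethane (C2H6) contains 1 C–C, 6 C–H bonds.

Let D be the C–C bond energy.
Σ(broken) = 2×D + 12×420 + 7×489 = 8463 + 2D
Σ(formed) = 8×823 + 12×458 = 12080
ΔH = Σ(broken) − Σ(formed) = (8463 + 2D) − (12080) = −3617 + 2D
Setting this equal to −2897 kJ gives 2D = 720, so D = 360 kJ/mol.

D(C–C) ≈ 360 kJ/mol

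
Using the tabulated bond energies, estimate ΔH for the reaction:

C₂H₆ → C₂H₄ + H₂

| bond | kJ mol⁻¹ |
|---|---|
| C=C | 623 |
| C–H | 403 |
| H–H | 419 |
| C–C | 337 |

ΔH ≈ +101 kJ

Bonds broken (reactants):
  C–C: 1 × 337 = 337
  C–H: 6 × 403 = 2418
  Σ(broken) = 2755 kJ
Bonds formed (products):
  C–H: 4 × 403 = 1612
  C=C: 1 × 623 = 623
  H–H: 1 × 419 = 419
  Σ(formed) = 2654 kJ
ΔH = Σ(broken) − Σ(formed) = 2755 − 2654 = +101 kJ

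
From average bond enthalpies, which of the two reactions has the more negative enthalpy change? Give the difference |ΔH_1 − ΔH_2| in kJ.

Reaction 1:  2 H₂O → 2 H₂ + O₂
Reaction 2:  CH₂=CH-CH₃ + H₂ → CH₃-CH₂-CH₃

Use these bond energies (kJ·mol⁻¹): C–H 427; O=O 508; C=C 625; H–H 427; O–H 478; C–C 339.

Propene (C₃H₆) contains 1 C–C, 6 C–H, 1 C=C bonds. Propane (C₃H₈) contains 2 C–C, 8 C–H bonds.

Reaction 2, by 691 kJ

Reaction 1:
  Bonds broken (reactants):
    O–H: 4 × 478 = 1912
    Σ(broken) = 1912 kJ
  Bonds formed (products):
    H–H: 2 × 427 = 854
    O=O: 1 × 508 = 508
    Σ(formed) = 1362 kJ
  ΔH_1 = 1912 − 1362 = +550 kJ
Reaction 2:
  Bonds broken (reactants):
    C–C: 1 × 339 = 339
    C–H: 6 × 427 = 2562
    C=C: 1 × 625 = 625
    H–H: 1 × 427 = 427
    Σ(broken) = 3953 kJ
  Bonds formed (products):
    C–C: 2 × 339 = 678
    C–H: 8 × 427 = 3416
    Σ(formed) = 4094 kJ
  ΔH_2 = 3953 − 4094 = −141 kJ
ΔH_1 − ΔH_2 = +691 kJ, so reaction 2 has the more negative ΔH; |ΔH_1 − ΔH_2| = 691 kJ.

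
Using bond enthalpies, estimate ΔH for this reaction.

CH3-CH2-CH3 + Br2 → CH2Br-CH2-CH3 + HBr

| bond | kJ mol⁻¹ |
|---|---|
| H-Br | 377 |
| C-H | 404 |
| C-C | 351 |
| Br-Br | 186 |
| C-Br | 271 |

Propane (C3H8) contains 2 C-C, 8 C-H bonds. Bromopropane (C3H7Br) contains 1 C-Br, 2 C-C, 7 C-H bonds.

Bonds broken (reactants):
  Br-Br: 1 × 186 = 186
  C-C: 2 × 351 = 702
  C-H: 8 × 404 = 3232
  Σ(broken) = 4120 kJ
Bonds formed (products):
  C-Br: 1 × 271 = 271
  C-C: 2 × 351 = 702
  C-H: 7 × 404 = 2828
  H-Br: 1 × 377 = 377
  Σ(formed) = 4178 kJ
ΔH = Σ(broken) − Σ(formed) = 4120 − 4178 = −58 kJ

ΔH ≈ −58 kJ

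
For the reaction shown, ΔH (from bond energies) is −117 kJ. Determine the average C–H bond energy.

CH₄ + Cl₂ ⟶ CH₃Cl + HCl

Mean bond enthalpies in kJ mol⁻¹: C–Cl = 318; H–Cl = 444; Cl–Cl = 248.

Let D be the C–H bond energy.
Σ(broken) = 4×D + 1×248 = 248 + 4D
Σ(formed) = 1×318 + 3×D + 1×444 = 762 + 3D
ΔH = Σ(broken) − Σ(formed) = (248 + 4D) − (762 + 3D) = −514 + D
Setting this equal to −117 kJ gives D = 397 kJ/mol.

D(C–H) ≈ 397 kJ/mol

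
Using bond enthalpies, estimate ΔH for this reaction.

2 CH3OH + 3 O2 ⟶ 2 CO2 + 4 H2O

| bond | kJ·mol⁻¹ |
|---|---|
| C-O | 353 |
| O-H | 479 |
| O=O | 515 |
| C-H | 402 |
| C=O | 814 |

Bonds broken (reactants):
  C-H: 6 × 402 = 2412
  C-O: 2 × 353 = 706
  O-H: 2 × 479 = 958
  O=O: 3 × 515 = 1545
  Σ(broken) = 5621 kJ
Bonds formed (products):
  C=O: 4 × 814 = 3256
  O-H: 8 × 479 = 3832
  Σ(formed) = 7088 kJ
ΔH = Σ(broken) − Σ(formed) = 5621 − 7088 = −1467 kJ

ΔH ≈ −1467 kJ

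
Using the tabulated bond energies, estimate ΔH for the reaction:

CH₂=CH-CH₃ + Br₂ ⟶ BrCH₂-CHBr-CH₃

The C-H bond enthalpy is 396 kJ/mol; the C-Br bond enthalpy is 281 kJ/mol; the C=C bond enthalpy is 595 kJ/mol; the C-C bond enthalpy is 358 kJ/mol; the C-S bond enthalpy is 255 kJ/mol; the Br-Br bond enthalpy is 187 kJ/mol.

Bonds broken (reactants):
  Br-Br: 1 × 187 = 187
  C-C: 1 × 358 = 358
  C-H: 6 × 396 = 2376
  C=C: 1 × 595 = 595
  Σ(broken) = 3516 kJ
Bonds formed (products):
  C-Br: 2 × 281 = 562
  C-C: 2 × 358 = 716
  C-H: 6 × 396 = 2376
  Σ(formed) = 3654 kJ
ΔH = Σ(broken) − Σ(formed) = 3516 − 3654 = −138 kJ

ΔH ≈ −138 kJ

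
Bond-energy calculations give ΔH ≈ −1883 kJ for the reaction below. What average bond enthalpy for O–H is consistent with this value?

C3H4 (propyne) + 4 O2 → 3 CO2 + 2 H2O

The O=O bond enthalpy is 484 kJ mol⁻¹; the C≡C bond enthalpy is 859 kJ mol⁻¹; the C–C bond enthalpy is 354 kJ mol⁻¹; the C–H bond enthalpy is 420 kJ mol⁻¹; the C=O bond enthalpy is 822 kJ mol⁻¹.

Let D be the O–H bond energy.
Σ(broken) = 1×859 + 1×354 + 4×420 + 4×484 = 4829
Σ(formed) = 6×822 + 4×D = 4932 + 4D
ΔH = Σ(broken) − Σ(formed) = (4829) − (4932 + 4D) = −103 − 4D
Setting this equal to −1883 kJ gives 4D = 1780, so D = 445 kJ/mol.

D(O–H) ≈ 445 kJ/mol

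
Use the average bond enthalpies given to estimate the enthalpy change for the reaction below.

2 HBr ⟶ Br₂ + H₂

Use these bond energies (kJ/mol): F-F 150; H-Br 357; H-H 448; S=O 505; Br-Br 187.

Bonds broken (reactants):
  H-Br: 2 × 357 = 714
  Σ(broken) = 714 kJ
Bonds formed (products):
  Br-Br: 1 × 187 = 187
  H-H: 1 × 448 = 448
  Σ(formed) = 635 kJ
ΔH = Σ(broken) − Σ(formed) = 714 − 635 = +79 kJ

ΔH ≈ +79 kJ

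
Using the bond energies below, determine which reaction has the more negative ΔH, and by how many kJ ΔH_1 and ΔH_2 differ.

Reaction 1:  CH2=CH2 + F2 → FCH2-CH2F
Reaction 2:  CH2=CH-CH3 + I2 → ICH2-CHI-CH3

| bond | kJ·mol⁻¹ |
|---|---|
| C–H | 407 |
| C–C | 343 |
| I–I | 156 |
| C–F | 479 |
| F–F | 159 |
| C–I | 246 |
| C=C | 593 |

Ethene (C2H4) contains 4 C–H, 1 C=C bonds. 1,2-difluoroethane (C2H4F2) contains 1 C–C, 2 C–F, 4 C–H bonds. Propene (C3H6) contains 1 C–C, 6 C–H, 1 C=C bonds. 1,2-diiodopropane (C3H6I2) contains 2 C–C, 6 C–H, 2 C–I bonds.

Reaction 1, by 463 kJ

Reaction 1:
  Bonds broken (reactants):
    C–H: 4 × 407 = 1628
    C=C: 1 × 593 = 593
    F–F: 1 × 159 = 159
    Σ(broken) = 2380 kJ
  Bonds formed (products):
    C–C: 1 × 343 = 343
    C–F: 2 × 479 = 958
    C–H: 4 × 407 = 1628
    Σ(formed) = 2929 kJ
  ΔH_1 = 2380 − 2929 = −549 kJ
Reaction 2:
  Bonds broken (reactants):
    C–C: 1 × 343 = 343
    C–H: 6 × 407 = 2442
    C=C: 1 × 593 = 593
    I–I: 1 × 156 = 156
    Σ(broken) = 3534 kJ
  Bonds formed (products):
    C–C: 2 × 343 = 686
    C–H: 6 × 407 = 2442
    C–I: 2 × 246 = 492
    Σ(formed) = 3620 kJ
  ΔH_2 = 3534 − 3620 = −86 kJ
ΔH_1 − ΔH_2 = −463 kJ, so reaction 1 has the more negative ΔH; |ΔH_1 − ΔH_2| = 463 kJ.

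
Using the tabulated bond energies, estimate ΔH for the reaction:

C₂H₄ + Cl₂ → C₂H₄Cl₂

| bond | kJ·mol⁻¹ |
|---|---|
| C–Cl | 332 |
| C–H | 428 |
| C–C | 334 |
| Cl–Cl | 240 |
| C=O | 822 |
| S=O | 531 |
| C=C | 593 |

Bonds broken (reactants):
  C–H: 4 × 428 = 1712
  C=C: 1 × 593 = 593
  Cl–Cl: 1 × 240 = 240
  Σ(broken) = 2545 kJ
Bonds formed (products):
  C–C: 1 × 334 = 334
  C–Cl: 2 × 332 = 664
  C–H: 4 × 428 = 1712
  Σ(formed) = 2710 kJ
ΔH = Σ(broken) − Σ(formed) = 2545 − 2710 = −165 kJ

ΔH ≈ −165 kJ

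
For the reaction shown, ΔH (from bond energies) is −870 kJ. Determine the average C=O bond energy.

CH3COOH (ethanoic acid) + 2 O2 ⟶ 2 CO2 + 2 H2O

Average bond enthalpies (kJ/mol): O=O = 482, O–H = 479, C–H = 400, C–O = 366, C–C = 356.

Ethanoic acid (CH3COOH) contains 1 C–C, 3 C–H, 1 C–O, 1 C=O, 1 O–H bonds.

Let D be the C=O bond energy.
Σ(broken) = 1×356 + 3×400 + 1×366 + 1×D + 1×479 + 2×482 = 3365 + D
Σ(formed) = 4×D + 4×479 = 1916 + 4D
ΔH = Σ(broken) − Σ(formed) = (3365 + D) − (1916 + 4D) = +1449 − 3D
Setting this equal to −870 kJ gives 3D = 2319, so D = 773 kJ/mol.

D(C=O) ≈ 773 kJ/mol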